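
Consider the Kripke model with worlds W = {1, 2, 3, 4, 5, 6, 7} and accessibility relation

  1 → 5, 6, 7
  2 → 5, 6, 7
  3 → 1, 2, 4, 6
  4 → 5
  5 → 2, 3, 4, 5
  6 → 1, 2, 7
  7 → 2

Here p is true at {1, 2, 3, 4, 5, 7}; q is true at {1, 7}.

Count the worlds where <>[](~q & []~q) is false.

5

1: successors {5, 6, 7}; [](~q & []~q) there: 5:F, 6:F, 7:F. ✗
2: successors {5, 6, 7}; [](~q & []~q) there: 5:F, 6:F, 7:F. ✗
3: successors {1, 2, 4, 6}; [](~q & []~q) there: 1:F, 2:F, 4:T, 6:F. ✓
4: successors {5}; [](~q & []~q) there: 5:F. ✗
5: successors {2, 3, 4, 5}; [](~q & []~q) there: 2:F, 3:F, 4:T, 5:F. ✓
6: successors {1, 2, 7}; [](~q & []~q) there: 1:F, 2:F, 7:F. ✗
7: successors {2}; [](~q & []~q) there: 2:F. ✗
Satisfying worlds: {3, 5}.
So <>[](~q & []~q) fails at the other 5 worlds.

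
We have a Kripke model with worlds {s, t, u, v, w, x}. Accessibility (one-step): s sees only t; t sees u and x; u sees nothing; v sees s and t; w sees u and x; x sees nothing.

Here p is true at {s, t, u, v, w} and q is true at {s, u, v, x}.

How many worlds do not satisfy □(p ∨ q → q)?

s: successors {t}; p ∨ q → q there: t:F. ✗
t: successors {u, x}; p ∨ q → q there: u:T, x:T. ✓
u: no successors, so □(p ∨ q → q) holds vacuously. ✓
v: successors {s, t}; p ∨ q → q there: s:T, t:F. ✗
w: successors {u, x}; p ∨ q → q there: u:T, x:T. ✓
x: no successors, so □(p ∨ q → q) holds vacuously. ✓
Satisfying worlds: {t, u, w, x}.
So □(p ∨ q → q) fails at the other 2 worlds.

2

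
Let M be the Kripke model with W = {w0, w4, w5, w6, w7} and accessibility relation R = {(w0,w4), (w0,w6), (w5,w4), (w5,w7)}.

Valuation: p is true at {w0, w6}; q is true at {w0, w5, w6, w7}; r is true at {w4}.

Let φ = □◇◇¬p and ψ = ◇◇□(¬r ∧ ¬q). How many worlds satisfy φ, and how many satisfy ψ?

For □◇◇¬p:
w0: successors {w4, w6}; ◇◇¬p there: w4:F, w6:F. ✗
w4: no successors, so □◇◇¬p holds vacuously. ✓
w5: successors {w4, w7}; ◇◇¬p there: w4:F, w7:F. ✗
w6: no successors, so □◇◇¬p holds vacuously. ✓
w7: no successors, so □◇◇¬p holds vacuously. ✓
— 3 worlds.
For ◇◇□(¬r ∧ ¬q):
w0: successors {w4, w6}; ◇□(¬r ∧ ¬q) there: w4:F, w6:F. ✗
w4: no successors, so ◇◇□(¬r ∧ ¬q) fails. ✗
w5: successors {w4, w7}; ◇□(¬r ∧ ¬q) there: w4:F, w7:F. ✗
w6: no successors, so ◇◇□(¬r ∧ ¬q) fails. ✗
w7: no successors, so ◇◇□(¬r ∧ ¬q) fails. ✗
— 0 worlds.

3 and 0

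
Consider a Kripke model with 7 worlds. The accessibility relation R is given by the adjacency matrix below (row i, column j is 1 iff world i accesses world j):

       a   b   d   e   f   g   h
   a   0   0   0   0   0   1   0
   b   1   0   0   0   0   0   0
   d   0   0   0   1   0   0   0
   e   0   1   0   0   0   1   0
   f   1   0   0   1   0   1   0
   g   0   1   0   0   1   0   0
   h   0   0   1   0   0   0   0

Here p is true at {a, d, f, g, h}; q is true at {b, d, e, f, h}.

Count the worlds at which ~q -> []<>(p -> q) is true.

a: ~q is T, []<>(p -> q) is T. ✓
b: ~q is F, []<>(p -> q) is F. ✓
d: ~q is F, []<>(p -> q) is T. ✓
e: ~q is F, []<>(p -> q) is F. ✓
f: ~q is F, []<>(p -> q) is F. ✓
g: ~q is T, []<>(p -> q) is F. ✗
h: ~q is F, []<>(p -> q) is T. ✓
Satisfying worlds: {a, b, d, e, f, h}.

6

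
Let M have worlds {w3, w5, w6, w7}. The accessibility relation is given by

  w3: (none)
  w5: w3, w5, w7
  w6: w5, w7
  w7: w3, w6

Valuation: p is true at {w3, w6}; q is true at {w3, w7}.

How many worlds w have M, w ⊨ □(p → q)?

3

w3: no successors, so □(p → q) holds vacuously. ✓
w5: successors {w3, w5, w7}; p → q there: w3:T, w5:T, w7:T. ✓
w6: successors {w5, w7}; p → q there: w5:T, w7:T. ✓
w7: successors {w3, w6}; p → q there: w3:T, w6:F. ✗
Satisfying worlds: {w3, w5, w6}.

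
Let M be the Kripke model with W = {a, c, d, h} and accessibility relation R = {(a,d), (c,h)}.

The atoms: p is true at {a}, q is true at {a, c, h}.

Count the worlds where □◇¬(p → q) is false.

a: successors {d}; ◇¬(p → q) there: d:F. ✗
c: successors {h}; ◇¬(p → q) there: h:F. ✗
d: no successors, so □◇¬(p → q) holds vacuously. ✓
h: no successors, so □◇¬(p → q) holds vacuously. ✓
Satisfying worlds: {d, h}.
So □◇¬(p → q) fails at the other 2 worlds.

2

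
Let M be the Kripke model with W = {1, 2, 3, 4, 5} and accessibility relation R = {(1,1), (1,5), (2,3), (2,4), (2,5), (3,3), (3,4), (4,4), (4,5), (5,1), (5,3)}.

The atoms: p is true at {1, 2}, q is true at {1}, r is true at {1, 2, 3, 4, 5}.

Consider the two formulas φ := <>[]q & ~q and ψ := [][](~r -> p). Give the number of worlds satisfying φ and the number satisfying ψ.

For <>[]q & ~q:
1: <>[]q is F, ~q is F. ✗
2: <>[]q is F, ~q is T. ✗
3: <>[]q is F, ~q is T. ✗
4: <>[]q is F, ~q is T. ✗
5: <>[]q is F, ~q is T. ✗
— 0 worlds.
For [][](~r -> p):
1: successors {1, 5}; [](~r -> p) there: 1:T, 5:T. ✓
2: successors {3, 4, 5}; [](~r -> p) there: 3:T, 4:T, 5:T. ✓
3: successors {3, 4}; [](~r -> p) there: 3:T, 4:T. ✓
4: successors {4, 5}; [](~r -> p) there: 4:T, 5:T. ✓
5: successors {1, 3}; [](~r -> p) there: 1:T, 3:T. ✓
— 5 worlds.

0 and 5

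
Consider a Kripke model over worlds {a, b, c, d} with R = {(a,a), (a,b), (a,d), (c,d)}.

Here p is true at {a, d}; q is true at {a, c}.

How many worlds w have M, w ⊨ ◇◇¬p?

1

a: successors {a, b, d}; ◇¬p there: a:T, b:F, d:F. ✓
b: no successors, so ◇◇¬p fails. ✗
c: successors {d}; ◇¬p there: d:F. ✗
d: no successors, so ◇◇¬p fails. ✗
Satisfying worlds: {a}.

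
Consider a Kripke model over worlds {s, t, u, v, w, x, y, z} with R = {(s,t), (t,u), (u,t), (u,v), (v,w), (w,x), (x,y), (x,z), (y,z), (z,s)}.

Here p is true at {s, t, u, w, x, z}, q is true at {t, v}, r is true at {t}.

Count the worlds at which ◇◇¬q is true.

6

s: successors {t}; ◇¬q there: t:T. ✓
t: successors {u}; ◇¬q there: u:F. ✗
u: successors {t, v}; ◇¬q there: t:T, v:T. ✓
v: successors {w}; ◇¬q there: w:T. ✓
w: successors {x}; ◇¬q there: x:T. ✓
x: successors {y, z}; ◇¬q there: y:T, z:T. ✓
y: successors {z}; ◇¬q there: z:T. ✓
z: successors {s}; ◇¬q there: s:F. ✗
Satisfying worlds: {s, u, v, w, x, y}.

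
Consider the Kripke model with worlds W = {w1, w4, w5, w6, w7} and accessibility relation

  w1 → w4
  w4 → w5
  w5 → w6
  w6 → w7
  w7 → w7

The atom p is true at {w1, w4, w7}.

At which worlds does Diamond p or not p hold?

{w1, w5, w6, w7}

w1: Diamond p is T, not p is F. ✓
w4: Diamond p is F, not p is F. ✗
w5: Diamond p is F, not p is T. ✓
w6: Diamond p is T, not p is T. ✓
w7: Diamond p is T, not p is F. ✓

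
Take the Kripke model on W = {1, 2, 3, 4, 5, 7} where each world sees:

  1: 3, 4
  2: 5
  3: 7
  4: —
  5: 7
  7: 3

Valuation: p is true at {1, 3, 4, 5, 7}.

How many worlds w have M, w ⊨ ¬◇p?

1: ◇p is T. ✗
2: ◇p is T. ✗
3: ◇p is T. ✗
4: ◇p is F. ✓
5: ◇p is T. ✗
7: ◇p is T. ✗
Satisfying worlds: {4}.

1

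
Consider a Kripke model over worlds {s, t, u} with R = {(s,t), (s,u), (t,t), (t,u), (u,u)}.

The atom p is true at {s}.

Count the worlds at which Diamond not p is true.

3

s: successors {t, u}; not p there: t:T, u:T. ✓
t: successors {t, u}; not p there: t:T, u:T. ✓
u: successors {u}; not p there: u:T. ✓
Satisfying worlds: {s, t, u}.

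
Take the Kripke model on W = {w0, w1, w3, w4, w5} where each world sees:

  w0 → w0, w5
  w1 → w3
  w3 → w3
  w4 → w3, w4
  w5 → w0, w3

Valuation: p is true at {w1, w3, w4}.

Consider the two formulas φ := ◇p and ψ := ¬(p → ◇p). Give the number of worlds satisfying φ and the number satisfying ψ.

For ◇p:
w0: successors {w0, w5}; p there: w0:F, w5:F. ✗
w1: successors {w3}; p there: w3:T. ✓
w3: successors {w3}; p there: w3:T. ✓
w4: successors {w3, w4}; p there: w3:T, w4:T. ✓
w5: successors {w0, w3}; p there: w0:F, w3:T. ✓
— 4 worlds.
For ¬(p → ◇p):
w0: p → ◇p is T. ✗
w1: p → ◇p is T. ✗
w3: p → ◇p is T. ✗
w4: p → ◇p is T. ✗
w5: p → ◇p is T. ✗
— 0 worlds.

4 and 0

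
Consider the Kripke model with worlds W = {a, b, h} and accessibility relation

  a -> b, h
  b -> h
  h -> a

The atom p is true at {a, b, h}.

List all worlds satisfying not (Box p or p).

a: Box p or p is T. ✗
b: Box p or p is T. ✗
h: Box p or p is T. ✗

∅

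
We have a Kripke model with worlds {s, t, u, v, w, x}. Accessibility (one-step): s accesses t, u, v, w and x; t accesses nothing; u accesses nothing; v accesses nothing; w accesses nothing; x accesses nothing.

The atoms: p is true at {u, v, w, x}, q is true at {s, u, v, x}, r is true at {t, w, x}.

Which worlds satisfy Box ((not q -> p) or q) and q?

{u, v, x}

s: Box ((not q -> p) or q) is F, q is T. ✗
t: Box ((not q -> p) or q) is T, q is F. ✗
u: Box ((not q -> p) or q) is T, q is T. ✓
v: Box ((not q -> p) or q) is T, q is T. ✓
w: Box ((not q -> p) or q) is T, q is F. ✗
x: Box ((not q -> p) or q) is T, q is T. ✓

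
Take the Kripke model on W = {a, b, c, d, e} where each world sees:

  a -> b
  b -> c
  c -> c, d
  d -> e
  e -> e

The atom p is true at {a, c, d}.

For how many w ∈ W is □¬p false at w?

2

a: successors {b}; ¬p there: b:T. ✓
b: successors {c}; ¬p there: c:F. ✗
c: successors {c, d}; ¬p there: c:F, d:F. ✗
d: successors {e}; ¬p there: e:T. ✓
e: successors {e}; ¬p there: e:T. ✓
Satisfying worlds: {a, d, e}.
So □¬p fails at the other 2 worlds.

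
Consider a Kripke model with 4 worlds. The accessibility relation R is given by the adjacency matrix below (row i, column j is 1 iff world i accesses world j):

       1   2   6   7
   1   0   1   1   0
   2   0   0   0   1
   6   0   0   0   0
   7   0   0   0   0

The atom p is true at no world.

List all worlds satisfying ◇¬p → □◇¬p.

{6, 7}

1: ◇¬p is T, □◇¬p is F. ✗
2: ◇¬p is T, □◇¬p is F. ✗
6: ◇¬p is F, □◇¬p is T. ✓
7: ◇¬p is F, □◇¬p is T. ✓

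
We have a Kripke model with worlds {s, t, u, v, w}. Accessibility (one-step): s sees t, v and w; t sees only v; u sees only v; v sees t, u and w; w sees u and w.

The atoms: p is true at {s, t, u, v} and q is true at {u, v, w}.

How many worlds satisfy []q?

s: successors {t, v, w}; q there: t:F, v:T, w:T. ✗
t: successors {v}; q there: v:T. ✓
u: successors {v}; q there: v:T. ✓
v: successors {t, u, w}; q there: t:F, u:T, w:T. ✗
w: successors {u, w}; q there: u:T, w:T. ✓
Satisfying worlds: {t, u, w}.

3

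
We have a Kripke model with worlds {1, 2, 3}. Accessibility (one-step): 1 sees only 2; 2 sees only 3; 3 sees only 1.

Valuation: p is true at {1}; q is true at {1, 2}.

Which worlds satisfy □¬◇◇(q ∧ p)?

1: successors {2}; ¬◇◇(q ∧ p) there: 2:F. ✗
2: successors {3}; ¬◇◇(q ∧ p) there: 3:T. ✓
3: successors {1}; ¬◇◇(q ∧ p) there: 1:T. ✓

{2, 3}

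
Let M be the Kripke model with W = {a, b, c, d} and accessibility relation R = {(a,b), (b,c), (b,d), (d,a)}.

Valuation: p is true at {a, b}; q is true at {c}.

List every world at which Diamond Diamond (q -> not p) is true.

{a, b, d}

a: successors {b}; Diamond (q -> not p) there: b:T. ✓
b: successors {c, d}; Diamond (q -> not p) there: c:F, d:T. ✓
c: no successors, so Diamond Diamond (q -> not p) fails. ✗
d: successors {a}; Diamond (q -> not p) there: a:T. ✓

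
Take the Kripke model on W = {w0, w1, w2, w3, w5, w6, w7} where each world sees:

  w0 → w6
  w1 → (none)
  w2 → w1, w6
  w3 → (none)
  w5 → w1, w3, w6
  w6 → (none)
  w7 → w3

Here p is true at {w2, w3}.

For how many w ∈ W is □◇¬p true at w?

w0: successors {w6}; ◇¬p there: w6:F. ✗
w1: no successors, so □◇¬p holds vacuously. ✓
w2: successors {w1, w6}; ◇¬p there: w1:F, w6:F. ✗
w3: no successors, so □◇¬p holds vacuously. ✓
w5: successors {w1, w3, w6}; ◇¬p there: w1:F, w3:F, w6:F. ✗
w6: no successors, so □◇¬p holds vacuously. ✓
w7: successors {w3}; ◇¬p there: w3:F. ✗
Satisfying worlds: {w1, w3, w6}.

3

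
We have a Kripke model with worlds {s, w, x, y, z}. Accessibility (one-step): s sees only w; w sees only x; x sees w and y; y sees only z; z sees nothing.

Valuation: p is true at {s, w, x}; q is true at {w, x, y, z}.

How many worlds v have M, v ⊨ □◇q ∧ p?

s: □◇q is T, p is T. ✓
w: □◇q is T, p is T. ✓
x: □◇q is T, p is T. ✓
y: □◇q is F, p is F. ✗
z: □◇q is T, p is F. ✗
Satisfying worlds: {s, w, x}.

3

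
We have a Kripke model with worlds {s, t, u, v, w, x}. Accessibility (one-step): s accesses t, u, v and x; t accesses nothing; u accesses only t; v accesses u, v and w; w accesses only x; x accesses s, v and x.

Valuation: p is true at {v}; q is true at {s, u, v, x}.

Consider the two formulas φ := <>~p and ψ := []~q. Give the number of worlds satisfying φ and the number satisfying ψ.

For <>~p:
s: successors {t, u, v, x}; ~p there: t:T, u:T, v:F, x:T. ✓
t: no successors, so <>~p fails. ✗
u: successors {t}; ~p there: t:T. ✓
v: successors {u, v, w}; ~p there: u:T, v:F, w:T. ✓
w: successors {x}; ~p there: x:T. ✓
x: successors {s, v, x}; ~p there: s:T, v:F, x:T. ✓
— 5 worlds.
For []~q:
s: successors {t, u, v, x}; ~q there: t:T, u:F, v:F, x:F. ✗
t: no successors, so []~q holds vacuously. ✓
u: successors {t}; ~q there: t:T. ✓
v: successors {u, v, w}; ~q there: u:F, v:F, w:T. ✗
w: successors {x}; ~q there: x:F. ✗
x: successors {s, v, x}; ~q there: s:F, v:F, x:F. ✗
— 2 worlds.

5 and 2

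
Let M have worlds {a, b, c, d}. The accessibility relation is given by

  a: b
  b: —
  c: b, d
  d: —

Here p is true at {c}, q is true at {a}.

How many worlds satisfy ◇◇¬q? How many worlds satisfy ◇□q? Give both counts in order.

For ◇◇¬q:
a: successors {b}; ◇¬q there: b:F. ✗
b: no successors, so ◇◇¬q fails. ✗
c: successors {b, d}; ◇¬q there: b:F, d:F. ✗
d: no successors, so ◇◇¬q fails. ✗
— 0 worlds.
For ◇□q:
a: successors {b}; □q there: b:T. ✓
b: no successors, so ◇□q fails. ✗
c: successors {b, d}; □q there: b:T, d:T. ✓
d: no successors, so ◇□q fails. ✗
— 2 worlds.

0 and 2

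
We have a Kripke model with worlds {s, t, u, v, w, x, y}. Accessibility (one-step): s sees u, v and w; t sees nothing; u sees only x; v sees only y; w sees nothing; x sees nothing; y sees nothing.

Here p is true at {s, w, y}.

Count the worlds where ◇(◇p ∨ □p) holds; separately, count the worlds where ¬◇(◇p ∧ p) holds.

For ◇(◇p ∨ □p):
s: successors {u, v, w}; ◇p ∨ □p there: u:F, v:T, w:T. ✓
t: no successors, so ◇(◇p ∨ □p) fails. ✗
u: successors {x}; ◇p ∨ □p there: x:T. ✓
v: successors {y}; ◇p ∨ □p there: y:T. ✓
w: no successors, so ◇(◇p ∨ □p) fails. ✗
x: no successors, so ◇(◇p ∨ □p) fails. ✗
y: no successors, so ◇(◇p ∨ □p) fails. ✗
— 3 worlds.
For ¬◇(◇p ∧ p):
s: ◇(◇p ∧ p) is F. ✓
t: ◇(◇p ∧ p) is F. ✓
u: ◇(◇p ∧ p) is F. ✓
v: ◇(◇p ∧ p) is F. ✓
w: ◇(◇p ∧ p) is F. ✓
x: ◇(◇p ∧ p) is F. ✓
y: ◇(◇p ∧ p) is F. ✓
— 7 worlds.

3 and 7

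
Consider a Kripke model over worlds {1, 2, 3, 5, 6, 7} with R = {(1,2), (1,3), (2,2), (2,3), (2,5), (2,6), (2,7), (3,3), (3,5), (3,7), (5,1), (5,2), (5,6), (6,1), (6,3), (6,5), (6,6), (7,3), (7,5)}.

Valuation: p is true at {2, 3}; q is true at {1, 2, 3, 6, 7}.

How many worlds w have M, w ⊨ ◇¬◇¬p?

1: successors {2, 3}; ¬◇¬p there: 2:F, 3:F. ✗
2: successors {2, 3, 5, 6, 7}; ¬◇¬p there: 2:F, 3:F, 5:F, 6:F, 7:F. ✗
3: successors {3, 5, 7}; ¬◇¬p there: 3:F, 5:F, 7:F. ✗
5: successors {1, 2, 6}; ¬◇¬p there: 1:T, 2:F, 6:F. ✓
6: successors {1, 3, 5, 6}; ¬◇¬p there: 1:T, 3:F, 5:F, 6:F. ✓
7: successors {3, 5}; ¬◇¬p there: 3:F, 5:F. ✗
Satisfying worlds: {5, 6}.

2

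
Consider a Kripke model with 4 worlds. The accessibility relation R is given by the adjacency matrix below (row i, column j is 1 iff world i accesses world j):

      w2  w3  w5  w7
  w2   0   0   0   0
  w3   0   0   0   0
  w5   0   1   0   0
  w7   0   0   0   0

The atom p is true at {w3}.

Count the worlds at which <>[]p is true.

w2: no successors, so <>[]p fails. ✗
w3: no successors, so <>[]p fails. ✗
w5: successors {w3}; []p there: w3:T. ✓
w7: no successors, so <>[]p fails. ✗
Satisfying worlds: {w5}.

1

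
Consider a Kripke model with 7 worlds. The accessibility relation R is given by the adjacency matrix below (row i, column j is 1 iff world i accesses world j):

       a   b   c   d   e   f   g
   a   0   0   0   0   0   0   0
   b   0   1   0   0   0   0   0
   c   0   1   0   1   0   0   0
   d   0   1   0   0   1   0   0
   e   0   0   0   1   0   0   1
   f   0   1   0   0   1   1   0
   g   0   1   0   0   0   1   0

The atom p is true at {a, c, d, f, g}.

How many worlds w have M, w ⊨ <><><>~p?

6

a: no successors, so <><><>~p fails. ✗
b: successors {b}; <><>~p there: b:T. ✓
c: successors {b, d}; <><>~p there: b:T, d:T. ✓
d: successors {b, e}; <><>~p there: b:T, e:T. ✓
e: successors {d, g}; <><>~p there: d:T, g:T. ✓
f: successors {b, e, f}; <><>~p there: b:T, e:T, f:T. ✓
g: successors {b, f}; <><>~p there: b:T, f:T. ✓
Satisfying worlds: {b, c, d, e, f, g}.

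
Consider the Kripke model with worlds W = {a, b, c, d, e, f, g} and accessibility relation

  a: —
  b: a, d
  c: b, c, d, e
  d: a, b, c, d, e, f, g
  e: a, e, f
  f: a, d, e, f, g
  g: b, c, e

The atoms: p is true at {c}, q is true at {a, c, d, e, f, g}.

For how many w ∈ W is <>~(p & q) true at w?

6

a: no successors, so <>~(p & q) fails. ✗
b: successors {a, d}; ~(p & q) there: a:T, d:T. ✓
c: successors {b, c, d, e}; ~(p & q) there: b:T, c:F, d:T, e:T. ✓
d: successors {a, b, c, d, e, f, g}; ~(p & q) there: a:T, b:T, c:F, d:T, e:T, f:T, g:T. ✓
e: successors {a, e, f}; ~(p & q) there: a:T, e:T, f:T. ✓
f: successors {a, d, e, f, g}; ~(p & q) there: a:T, d:T, e:T, f:T, g:T. ✓
g: successors {b, c, e}; ~(p & q) there: b:T, c:F, e:T. ✓
Satisfying worlds: {b, c, d, e, f, g}.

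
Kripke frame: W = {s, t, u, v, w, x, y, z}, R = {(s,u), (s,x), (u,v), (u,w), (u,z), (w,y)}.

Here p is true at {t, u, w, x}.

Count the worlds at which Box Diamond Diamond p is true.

s: successors {u, x}; Diamond Diamond p there: u:F, x:F. ✗
t: no successors, so Box Diamond Diamond p holds vacuously. ✓
u: successors {v, w, z}; Diamond Diamond p there: v:F, w:F, z:F. ✗
v: no successors, so Box Diamond Diamond p holds vacuously. ✓
w: successors {y}; Diamond Diamond p there: y:F. ✗
x: no successors, so Box Diamond Diamond p holds vacuously. ✓
y: no successors, so Box Diamond Diamond p holds vacuously. ✓
z: no successors, so Box Diamond Diamond p holds vacuously. ✓
Satisfying worlds: {t, v, x, y, z}.

5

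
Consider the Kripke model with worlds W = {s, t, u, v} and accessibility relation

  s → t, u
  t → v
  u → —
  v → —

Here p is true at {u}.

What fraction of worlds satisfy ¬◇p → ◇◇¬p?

s: ¬◇p is F, ◇◇¬p is T. ✓
t: ¬◇p is T, ◇◇¬p is F. ✗
u: ¬◇p is T, ◇◇¬p is F. ✗
v: ¬◇p is T, ◇◇¬p is F. ✗
That's 1 of 4 worlds, so 1/4.

1/4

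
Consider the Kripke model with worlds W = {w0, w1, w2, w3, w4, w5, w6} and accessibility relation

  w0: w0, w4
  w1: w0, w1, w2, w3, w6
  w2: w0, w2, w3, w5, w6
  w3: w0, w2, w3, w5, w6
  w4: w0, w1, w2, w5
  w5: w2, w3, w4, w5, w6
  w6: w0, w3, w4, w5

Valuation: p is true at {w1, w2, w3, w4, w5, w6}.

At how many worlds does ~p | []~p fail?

w0: ~p is T, []~p is F. ✓
w1: ~p is F, []~p is F. ✗
w2: ~p is F, []~p is F. ✗
w3: ~p is F, []~p is F. ✗
w4: ~p is F, []~p is F. ✗
w5: ~p is F, []~p is F. ✗
w6: ~p is F, []~p is F. ✗
Satisfying worlds: {w0}.
So ~p | []~p fails at the other 6 worlds.

6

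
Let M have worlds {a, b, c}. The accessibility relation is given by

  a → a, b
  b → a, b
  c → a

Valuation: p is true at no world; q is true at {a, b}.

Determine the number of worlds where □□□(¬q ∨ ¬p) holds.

3

a: successors {a, b}; □□(¬q ∨ ¬p) there: a:T, b:T. ✓
b: successors {a, b}; □□(¬q ∨ ¬p) there: a:T, b:T. ✓
c: successors {a}; □□(¬q ∨ ¬p) there: a:T. ✓
Satisfying worlds: {a, b, c}.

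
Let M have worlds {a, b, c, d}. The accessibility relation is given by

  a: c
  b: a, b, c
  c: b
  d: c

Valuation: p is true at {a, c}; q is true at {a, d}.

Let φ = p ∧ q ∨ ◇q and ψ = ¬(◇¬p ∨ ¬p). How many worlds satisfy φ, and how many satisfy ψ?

For p ∧ q ∨ ◇q:
a: p ∧ q is T, ◇q is F. ✓
b: p ∧ q is F, ◇q is T. ✓
c: p ∧ q is F, ◇q is F. ✗
d: p ∧ q is F, ◇q is F. ✗
— 2 worlds.
For ¬(◇¬p ∨ ¬p):
a: ◇¬p ∨ ¬p is F. ✓
b: ◇¬p ∨ ¬p is T. ✗
c: ◇¬p ∨ ¬p is T. ✗
d: ◇¬p ∨ ¬p is T. ✗
— 1 world.

2 and 1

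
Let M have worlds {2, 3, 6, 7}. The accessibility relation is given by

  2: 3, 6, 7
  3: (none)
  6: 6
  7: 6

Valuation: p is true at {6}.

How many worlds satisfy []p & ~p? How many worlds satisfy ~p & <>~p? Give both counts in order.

For []p & ~p:
2: []p is F, ~p is T. ✗
3: []p is T, ~p is T. ✓
6: []p is T, ~p is F. ✗
7: []p is T, ~p is T. ✓
— 2 worlds.
For ~p & <>~p:
2: ~p is T, <>~p is T. ✓
3: ~p is T, <>~p is F. ✗
6: ~p is F, <>~p is F. ✗
7: ~p is T, <>~p is F. ✗
— 1 world.

2 and 1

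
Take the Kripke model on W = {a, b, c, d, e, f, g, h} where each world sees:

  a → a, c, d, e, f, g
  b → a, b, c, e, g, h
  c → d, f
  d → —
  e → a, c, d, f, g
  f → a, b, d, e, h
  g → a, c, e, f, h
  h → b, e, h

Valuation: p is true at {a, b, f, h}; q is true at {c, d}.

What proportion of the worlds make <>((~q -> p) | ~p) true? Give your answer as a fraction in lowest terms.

a: successors {a, c, d, e, f, g}; (~q -> p) | ~p there: a:T, c:T, d:T, e:T, f:T, g:T. ✓
b: successors {a, b, c, e, g, h}; (~q -> p) | ~p there: a:T, b:T, c:T, e:T, g:T, h:T. ✓
c: successors {d, f}; (~q -> p) | ~p there: d:T, f:T. ✓
d: no successors, so <>((~q -> p) | ~p) fails. ✗
e: successors {a, c, d, f, g}; (~q -> p) | ~p there: a:T, c:T, d:T, f:T, g:T. ✓
f: successors {a, b, d, e, h}; (~q -> p) | ~p there: a:T, b:T, d:T, e:T, h:T. ✓
g: successors {a, c, e, f, h}; (~q -> p) | ~p there: a:T, c:T, e:T, f:T, h:T. ✓
h: successors {b, e, h}; (~q -> p) | ~p there: b:T, e:T, h:T. ✓
That's 7 of 8 worlds, so 7/8.

7/8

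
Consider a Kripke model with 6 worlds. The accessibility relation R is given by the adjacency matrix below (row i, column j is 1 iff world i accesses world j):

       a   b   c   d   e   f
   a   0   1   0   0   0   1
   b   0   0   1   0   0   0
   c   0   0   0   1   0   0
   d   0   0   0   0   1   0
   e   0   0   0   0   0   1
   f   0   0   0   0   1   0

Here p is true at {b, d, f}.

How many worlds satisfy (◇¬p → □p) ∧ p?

0

a: ◇¬p → □p is T, p is F. ✗
b: ◇¬p → □p is F, p is T. ✗
c: ◇¬p → □p is T, p is F. ✗
d: ◇¬p → □p is F, p is T. ✗
e: ◇¬p → □p is T, p is F. ✗
f: ◇¬p → □p is F, p is T. ✗
Satisfying worlds: ∅.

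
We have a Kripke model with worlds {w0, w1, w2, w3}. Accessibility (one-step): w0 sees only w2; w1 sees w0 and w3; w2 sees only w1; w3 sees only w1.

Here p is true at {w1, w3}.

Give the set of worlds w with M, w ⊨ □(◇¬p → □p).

w0: successors {w2}; ◇¬p → □p there: w2:T. ✓
w1: successors {w0, w3}; ◇¬p → □p there: w0:F, w3:T. ✗
w2: successors {w1}; ◇¬p → □p there: w1:F. ✗
w3: successors {w1}; ◇¬p → □p there: w1:F. ✗

{w0}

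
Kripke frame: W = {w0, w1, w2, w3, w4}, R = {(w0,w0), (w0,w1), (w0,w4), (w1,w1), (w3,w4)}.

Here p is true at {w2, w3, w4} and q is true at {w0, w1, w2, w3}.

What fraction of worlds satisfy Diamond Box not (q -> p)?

w0: successors {w0, w1, w4}; Box not (q -> p) there: w0:F, w1:T, w4:T. ✓
w1: successors {w1}; Box not (q -> p) there: w1:T. ✓
w2: no successors, so Diamond Box not (q -> p) fails. ✗
w3: successors {w4}; Box not (q -> p) there: w4:T. ✓
w4: no successors, so Diamond Box not (q -> p) fails. ✗
That's 3 of 5 worlds, so 3/5.

3/5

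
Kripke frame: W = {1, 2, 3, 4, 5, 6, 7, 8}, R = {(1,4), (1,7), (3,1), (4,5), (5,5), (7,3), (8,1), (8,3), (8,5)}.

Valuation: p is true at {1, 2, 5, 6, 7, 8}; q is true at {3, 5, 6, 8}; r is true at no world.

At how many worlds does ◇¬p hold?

3

1: successors {4, 7}; ¬p there: 4:T, 7:F. ✓
2: no successors, so ◇¬p fails. ✗
3: successors {1}; ¬p there: 1:F. ✗
4: successors {5}; ¬p there: 5:F. ✗
5: successors {5}; ¬p there: 5:F. ✗
6: no successors, so ◇¬p fails. ✗
7: successors {3}; ¬p there: 3:T. ✓
8: successors {1, 3, 5}; ¬p there: 1:F, 3:T, 5:F. ✓
Satisfying worlds: {1, 7, 8}.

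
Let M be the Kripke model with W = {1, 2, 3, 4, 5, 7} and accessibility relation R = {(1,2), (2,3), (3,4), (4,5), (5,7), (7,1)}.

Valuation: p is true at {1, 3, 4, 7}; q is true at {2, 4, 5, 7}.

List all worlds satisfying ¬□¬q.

1: □¬q is F. ✓
2: □¬q is T. ✗
3: □¬q is F. ✓
4: □¬q is F. ✓
5: □¬q is F. ✓
7: □¬q is T. ✗

{1, 3, 4, 5}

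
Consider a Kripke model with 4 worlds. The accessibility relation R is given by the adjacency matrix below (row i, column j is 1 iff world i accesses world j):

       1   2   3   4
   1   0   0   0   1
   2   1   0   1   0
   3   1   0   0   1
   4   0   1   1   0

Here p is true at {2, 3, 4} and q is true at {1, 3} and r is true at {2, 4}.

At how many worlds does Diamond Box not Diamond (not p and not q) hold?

4

1: successors {4}; Box not Diamond (not p and not q) there: 4:T. ✓
2: successors {1, 3}; Box not Diamond (not p and not q) there: 1:T, 3:T. ✓
3: successors {1, 4}; Box not Diamond (not p and not q) there: 1:T, 4:T. ✓
4: successors {2, 3}; Box not Diamond (not p and not q) there: 2:T, 3:T. ✓
Satisfying worlds: {1, 2, 3, 4}.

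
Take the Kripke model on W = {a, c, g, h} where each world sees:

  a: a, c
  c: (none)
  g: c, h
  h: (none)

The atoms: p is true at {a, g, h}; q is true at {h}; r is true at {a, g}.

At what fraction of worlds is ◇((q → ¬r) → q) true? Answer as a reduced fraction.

a: successors {a, c}; (q → ¬r) → q there: a:F, c:F. ✗
c: no successors, so ◇((q → ¬r) → q) fails. ✗
g: successors {c, h}; (q → ¬r) → q there: c:F, h:T. ✓
h: no successors, so ◇((q → ¬r) → q) fails. ✗
That's 1 of 4 worlds, so 1/4.

1/4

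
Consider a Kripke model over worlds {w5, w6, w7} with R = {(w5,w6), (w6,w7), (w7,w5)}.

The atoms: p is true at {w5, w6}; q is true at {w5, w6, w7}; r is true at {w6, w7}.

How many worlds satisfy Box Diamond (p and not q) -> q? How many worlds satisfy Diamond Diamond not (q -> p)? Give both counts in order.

For Box Diamond (p and not q) -> q:
w5: Box Diamond (p and not q) is F, q is T. ✓
w6: Box Diamond (p and not q) is F, q is T. ✓
w7: Box Diamond (p and not q) is F, q is T. ✓
— 3 worlds.
For Diamond Diamond not (q -> p):
w5: successors {w6}; Diamond not (q -> p) there: w6:T. ✓
w6: successors {w7}; Diamond not (q -> p) there: w7:F. ✗
w7: successors {w5}; Diamond not (q -> p) there: w5:F. ✗
— 1 world.

3 and 1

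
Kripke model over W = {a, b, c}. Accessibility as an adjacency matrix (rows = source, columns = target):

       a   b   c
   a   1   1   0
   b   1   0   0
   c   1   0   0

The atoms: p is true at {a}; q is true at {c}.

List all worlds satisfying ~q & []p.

a: ~q is T, []p is F. ✗
b: ~q is T, []p is T. ✓
c: ~q is F, []p is T. ✗

{b}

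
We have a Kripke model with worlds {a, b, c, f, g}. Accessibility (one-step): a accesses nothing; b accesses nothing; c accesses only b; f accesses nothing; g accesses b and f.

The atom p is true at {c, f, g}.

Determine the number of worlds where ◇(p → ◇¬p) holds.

a: no successors, so ◇(p → ◇¬p) fails. ✗
b: no successors, so ◇(p → ◇¬p) fails. ✗
c: successors {b}; p → ◇¬p there: b:T. ✓
f: no successors, so ◇(p → ◇¬p) fails. ✗
g: successors {b, f}; p → ◇¬p there: b:T, f:F. ✓
Satisfying worlds: {c, g}.

2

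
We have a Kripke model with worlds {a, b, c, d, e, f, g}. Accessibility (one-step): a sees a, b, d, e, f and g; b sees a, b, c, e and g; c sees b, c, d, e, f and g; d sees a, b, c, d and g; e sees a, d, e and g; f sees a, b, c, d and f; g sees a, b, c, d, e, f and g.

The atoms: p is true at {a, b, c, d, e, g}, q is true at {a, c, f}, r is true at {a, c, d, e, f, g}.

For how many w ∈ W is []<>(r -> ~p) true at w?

a: successors {a, b, d, e, f, g}; <>(r -> ~p) there: a:T, b:T, d:T, e:F, f:T, g:T. ✗
b: successors {a, b, c, e, g}; <>(r -> ~p) there: a:T, b:T, c:T, e:F, g:T. ✗
c: successors {b, c, d, e, f, g}; <>(r -> ~p) there: b:T, c:T, d:T, e:F, f:T, g:T. ✗
d: successors {a, b, c, d, g}; <>(r -> ~p) there: a:T, b:T, c:T, d:T, g:T. ✓
e: successors {a, d, e, g}; <>(r -> ~p) there: a:T, d:T, e:F, g:T. ✗
f: successors {a, b, c, d, f}; <>(r -> ~p) there: a:T, b:T, c:T, d:T, f:T. ✓
g: successors {a, b, c, d, e, f, g}; <>(r -> ~p) there: a:T, b:T, c:T, d:T, e:F, f:T, g:T. ✗
Satisfying worlds: {d, f}.

2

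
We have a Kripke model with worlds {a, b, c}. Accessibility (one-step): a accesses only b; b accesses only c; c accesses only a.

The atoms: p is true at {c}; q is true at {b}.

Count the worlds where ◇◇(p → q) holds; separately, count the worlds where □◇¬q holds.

For ◇◇(p → q):
a: successors {b}; ◇(p → q) there: b:F. ✗
b: successors {c}; ◇(p → q) there: c:T. ✓
c: successors {a}; ◇(p → q) there: a:T. ✓
— 2 worlds.
For □◇¬q:
a: successors {b}; ◇¬q there: b:T. ✓
b: successors {c}; ◇¬q there: c:T. ✓
c: successors {a}; ◇¬q there: a:F. ✗
— 2 worlds.

2 and 2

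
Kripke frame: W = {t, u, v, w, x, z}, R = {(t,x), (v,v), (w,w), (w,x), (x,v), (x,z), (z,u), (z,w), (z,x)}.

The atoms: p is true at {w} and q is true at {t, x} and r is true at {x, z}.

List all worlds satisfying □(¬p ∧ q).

t: successors {x}; ¬p ∧ q there: x:T. ✓
u: no successors, so □(¬p ∧ q) holds vacuously. ✓
v: successors {v}; ¬p ∧ q there: v:F. ✗
w: successors {w, x}; ¬p ∧ q there: w:F, x:T. ✗
x: successors {v, z}; ¬p ∧ q there: v:F, z:F. ✗
z: successors {u, w, x}; ¬p ∧ q there: u:F, w:F, x:T. ✗

{t, u}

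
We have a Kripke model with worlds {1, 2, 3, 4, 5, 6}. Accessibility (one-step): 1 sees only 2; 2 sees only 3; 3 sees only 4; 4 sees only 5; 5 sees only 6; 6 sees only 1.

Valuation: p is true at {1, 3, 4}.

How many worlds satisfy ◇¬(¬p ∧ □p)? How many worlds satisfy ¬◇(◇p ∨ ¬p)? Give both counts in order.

For ◇¬(¬p ∧ □p):
1: successors {2}; ¬(¬p ∧ □p) there: 2:F. ✗
2: successors {3}; ¬(¬p ∧ □p) there: 3:T. ✓
3: successors {4}; ¬(¬p ∧ □p) there: 4:T. ✓
4: successors {5}; ¬(¬p ∧ □p) there: 5:T. ✓
5: successors {6}; ¬(¬p ∧ □p) there: 6:F. ✗
6: successors {1}; ¬(¬p ∧ □p) there: 1:T. ✓
— 4 worlds.
For ¬◇(◇p ∨ ¬p):
1: ◇(◇p ∨ ¬p) is T. ✗
2: ◇(◇p ∨ ¬p) is T. ✗
3: ◇(◇p ∨ ¬p) is F. ✓
4: ◇(◇p ∨ ¬p) is T. ✗
5: ◇(◇p ∨ ¬p) is T. ✗
6: ◇(◇p ∨ ¬p) is F. ✓
— 2 worlds.

4 and 2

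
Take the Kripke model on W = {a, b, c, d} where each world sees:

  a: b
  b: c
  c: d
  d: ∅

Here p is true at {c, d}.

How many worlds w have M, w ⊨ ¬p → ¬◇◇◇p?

3

a: ¬p is T, ¬◇◇◇p is F. ✗
b: ¬p is T, ¬◇◇◇p is T. ✓
c: ¬p is F, ¬◇◇◇p is T. ✓
d: ¬p is F, ¬◇◇◇p is T. ✓
Satisfying worlds: {b, c, d}.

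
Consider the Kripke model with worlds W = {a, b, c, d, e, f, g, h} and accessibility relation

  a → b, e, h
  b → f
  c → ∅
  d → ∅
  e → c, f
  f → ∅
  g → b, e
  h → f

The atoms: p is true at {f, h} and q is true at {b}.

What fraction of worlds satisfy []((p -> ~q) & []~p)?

a: successors {b, e, h}; (p -> ~q) & []~p there: b:F, e:F, h:F. ✗
b: successors {f}; (p -> ~q) & []~p there: f:T. ✓
c: no successors, so []((p -> ~q) & []~p) holds vacuously. ✓
d: no successors, so []((p -> ~q) & []~p) holds vacuously. ✓
e: successors {c, f}; (p -> ~q) & []~p there: c:T, f:T. ✓
f: no successors, so []((p -> ~q) & []~p) holds vacuously. ✓
g: successors {b, e}; (p -> ~q) & []~p there: b:F, e:F. ✗
h: successors {f}; (p -> ~q) & []~p there: f:T. ✓
That's 6 of 8 worlds, so 6/8 = 3/4.

3/4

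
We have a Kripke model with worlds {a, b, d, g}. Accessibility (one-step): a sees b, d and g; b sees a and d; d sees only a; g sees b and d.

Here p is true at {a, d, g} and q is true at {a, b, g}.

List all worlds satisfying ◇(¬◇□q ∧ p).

a: successors {b, d, g}; ¬◇□q ∧ p there: b:F, d:T, g:F. ✓
b: successors {a, d}; ¬◇□q ∧ p there: a:F, d:T. ✓
d: successors {a}; ¬◇□q ∧ p there: a:F. ✗
g: successors {b, d}; ¬◇□q ∧ p there: b:F, d:T. ✓

{a, b, g}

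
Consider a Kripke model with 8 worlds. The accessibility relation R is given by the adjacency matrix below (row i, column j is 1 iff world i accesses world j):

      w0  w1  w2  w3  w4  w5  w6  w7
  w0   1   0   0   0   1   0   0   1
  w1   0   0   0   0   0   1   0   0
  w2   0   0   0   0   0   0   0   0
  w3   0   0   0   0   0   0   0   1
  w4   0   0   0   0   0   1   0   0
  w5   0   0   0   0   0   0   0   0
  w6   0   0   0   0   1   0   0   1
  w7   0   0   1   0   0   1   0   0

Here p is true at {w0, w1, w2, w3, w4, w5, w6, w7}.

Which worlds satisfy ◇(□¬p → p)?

{w0, w1, w3, w4, w6, w7}

w0: successors {w0, w4, w7}; □¬p → p there: w0:T, w4:T, w7:T. ✓
w1: successors {w5}; □¬p → p there: w5:T. ✓
w2: no successors, so ◇(□¬p → p) fails. ✗
w3: successors {w7}; □¬p → p there: w7:T. ✓
w4: successors {w5}; □¬p → p there: w5:T. ✓
w5: no successors, so ◇(□¬p → p) fails. ✗
w6: successors {w4, w7}; □¬p → p there: w4:T, w7:T. ✓
w7: successors {w2, w5}; □¬p → p there: w2:T, w5:T. ✓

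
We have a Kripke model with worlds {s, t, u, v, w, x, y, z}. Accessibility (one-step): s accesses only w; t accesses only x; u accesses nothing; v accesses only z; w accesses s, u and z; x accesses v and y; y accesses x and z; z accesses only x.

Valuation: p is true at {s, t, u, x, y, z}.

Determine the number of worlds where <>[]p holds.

5

s: successors {w}; []p there: w:T. ✓
t: successors {x}; []p there: x:F. ✗
u: no successors, so <>[]p fails. ✗
v: successors {z}; []p there: z:T. ✓
w: successors {s, u, z}; []p there: s:F, u:T, z:T. ✓
x: successors {v, y}; []p there: v:T, y:T. ✓
y: successors {x, z}; []p there: x:F, z:T. ✓
z: successors {x}; []p there: x:F. ✗
Satisfying worlds: {s, v, w, x, y}.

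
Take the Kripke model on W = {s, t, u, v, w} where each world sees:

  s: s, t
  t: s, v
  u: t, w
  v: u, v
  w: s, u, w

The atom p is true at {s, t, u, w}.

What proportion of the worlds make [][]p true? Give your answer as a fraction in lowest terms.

s: successors {s, t}; []p there: s:T, t:F. ✗
t: successors {s, v}; []p there: s:T, v:F. ✗
u: successors {t, w}; []p there: t:F, w:T. ✗
v: successors {u, v}; []p there: u:T, v:F. ✗
w: successors {s, u, w}; []p there: s:T, u:T, w:T. ✓
That's 1 of 5 worlds, so 1/5.

1/5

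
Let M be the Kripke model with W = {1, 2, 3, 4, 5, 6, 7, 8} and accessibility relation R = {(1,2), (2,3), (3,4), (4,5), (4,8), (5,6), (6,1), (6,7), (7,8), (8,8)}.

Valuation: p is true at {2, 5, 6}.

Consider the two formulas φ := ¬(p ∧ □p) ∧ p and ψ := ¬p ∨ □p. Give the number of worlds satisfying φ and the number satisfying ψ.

For ¬(p ∧ □p) ∧ p:
1: ¬(p ∧ □p) is T, p is F. ✗
2: ¬(p ∧ □p) is T, p is T. ✓
3: ¬(p ∧ □p) is T, p is F. ✗
4: ¬(p ∧ □p) is T, p is F. ✗
5: ¬(p ∧ □p) is F, p is T. ✗
6: ¬(p ∧ □p) is T, p is T. ✓
7: ¬(p ∧ □p) is T, p is F. ✗
8: ¬(p ∧ □p) is T, p is F. ✗
— 2 worlds.
For ¬p ∨ □p:
1: ¬p is T, □p is T. ✓
2: ¬p is F, □p is F. ✗
3: ¬p is T, □p is F. ✓
4: ¬p is T, □p is F. ✓
5: ¬p is F, □p is T. ✓
6: ¬p is F, □p is F. ✗
7: ¬p is T, □p is F. ✓
8: ¬p is T, □p is F. ✓
— 6 worlds.

2 and 6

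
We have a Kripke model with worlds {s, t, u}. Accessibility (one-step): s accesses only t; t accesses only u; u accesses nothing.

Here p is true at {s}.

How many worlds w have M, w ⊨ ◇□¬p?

2

s: successors {t}; □¬p there: t:T. ✓
t: successors {u}; □¬p there: u:T. ✓
u: no successors, so ◇□¬p fails. ✗
Satisfying worlds: {s, t}.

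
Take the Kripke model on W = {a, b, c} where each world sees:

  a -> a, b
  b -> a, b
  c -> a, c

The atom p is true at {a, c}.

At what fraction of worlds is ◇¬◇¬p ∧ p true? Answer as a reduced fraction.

a: ◇¬◇¬p is F, p is T. ✗
b: ◇¬◇¬p is F, p is F. ✗
c: ◇¬◇¬p is T, p is T. ✓
That's 1 of 3 worlds, so 1/3.

1/3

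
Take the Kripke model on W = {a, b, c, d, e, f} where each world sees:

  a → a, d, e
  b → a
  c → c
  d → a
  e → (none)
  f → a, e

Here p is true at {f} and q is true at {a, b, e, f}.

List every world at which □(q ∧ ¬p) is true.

{b, d, e, f}

a: successors {a, d, e}; q ∧ ¬p there: a:T, d:F, e:T. ✗
b: successors {a}; q ∧ ¬p there: a:T. ✓
c: successors {c}; q ∧ ¬p there: c:F. ✗
d: successors {a}; q ∧ ¬p there: a:T. ✓
e: no successors, so □(q ∧ ¬p) holds vacuously. ✓
f: successors {a, e}; q ∧ ¬p there: a:T, e:T. ✓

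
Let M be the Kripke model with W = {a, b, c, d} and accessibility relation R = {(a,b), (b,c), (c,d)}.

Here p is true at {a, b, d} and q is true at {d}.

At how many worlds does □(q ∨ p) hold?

3

a: successors {b}; q ∨ p there: b:T. ✓
b: successors {c}; q ∨ p there: c:F. ✗
c: successors {d}; q ∨ p there: d:T. ✓
d: no successors, so □(q ∨ p) holds vacuously. ✓
Satisfying worlds: {a, c, d}.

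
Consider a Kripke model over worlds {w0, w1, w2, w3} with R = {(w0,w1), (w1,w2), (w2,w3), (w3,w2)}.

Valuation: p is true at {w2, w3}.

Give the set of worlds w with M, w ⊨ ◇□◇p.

w0: successors {w1}; □◇p there: w1:T. ✓
w1: successors {w2}; □◇p there: w2:T. ✓
w2: successors {w3}; □◇p there: w3:T. ✓
w3: successors {w2}; □◇p there: w2:T. ✓

{w0, w1, w2, w3}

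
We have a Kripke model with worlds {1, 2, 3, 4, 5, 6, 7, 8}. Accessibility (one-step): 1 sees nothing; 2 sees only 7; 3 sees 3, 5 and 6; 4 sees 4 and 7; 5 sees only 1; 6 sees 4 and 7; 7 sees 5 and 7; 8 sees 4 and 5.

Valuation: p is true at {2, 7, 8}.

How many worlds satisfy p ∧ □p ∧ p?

1

1: p ∧ □p is F, p is F. ✗
2: p ∧ □p is T, p is T. ✓
3: p ∧ □p is F, p is F. ✗
4: p ∧ □p is F, p is F. ✗
5: p ∧ □p is F, p is F. ✗
6: p ∧ □p is F, p is F. ✗
7: p ∧ □p is F, p is T. ✗
8: p ∧ □p is F, p is T. ✗
Satisfying worlds: {2}.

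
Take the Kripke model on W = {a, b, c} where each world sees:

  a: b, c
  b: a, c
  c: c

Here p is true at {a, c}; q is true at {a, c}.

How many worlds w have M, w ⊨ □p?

a: successors {b, c}; p there: b:F, c:T. ✗
b: successors {a, c}; p there: a:T, c:T. ✓
c: successors {c}; p there: c:T. ✓
Satisfying worlds: {b, c}.

2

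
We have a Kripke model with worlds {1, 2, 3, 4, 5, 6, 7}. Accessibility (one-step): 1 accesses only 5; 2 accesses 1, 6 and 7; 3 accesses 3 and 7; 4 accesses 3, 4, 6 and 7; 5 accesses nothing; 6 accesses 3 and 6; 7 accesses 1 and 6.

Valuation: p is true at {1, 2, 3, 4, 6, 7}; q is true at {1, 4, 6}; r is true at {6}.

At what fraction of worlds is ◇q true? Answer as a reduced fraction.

1: successors {5}; q there: 5:F. ✗
2: successors {1, 6, 7}; q there: 1:T, 6:T, 7:F. ✓
3: successors {3, 7}; q there: 3:F, 7:F. ✗
4: successors {3, 4, 6, 7}; q there: 3:F, 4:T, 6:T, 7:F. ✓
5: no successors, so ◇q fails. ✗
6: successors {3, 6}; q there: 3:F, 6:T. ✓
7: successors {1, 6}; q there: 1:T, 6:T. ✓
That's 4 of 7 worlds, so 4/7.

4/7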